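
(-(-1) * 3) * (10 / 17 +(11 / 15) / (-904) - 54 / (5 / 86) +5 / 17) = -213903763 / 76840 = -2783.76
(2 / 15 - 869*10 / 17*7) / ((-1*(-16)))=-223.63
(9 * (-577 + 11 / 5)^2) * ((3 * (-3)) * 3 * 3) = -6021449604 / 25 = -240857984.16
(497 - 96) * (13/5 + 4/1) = 13233/5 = 2646.60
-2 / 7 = -0.29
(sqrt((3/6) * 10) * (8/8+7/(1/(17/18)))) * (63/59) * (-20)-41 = -9590 * sqrt(5)/59-41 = -404.46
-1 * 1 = -1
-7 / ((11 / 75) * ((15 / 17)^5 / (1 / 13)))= -9938999 / 1447875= -6.86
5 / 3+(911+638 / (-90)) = 40751 / 45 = 905.58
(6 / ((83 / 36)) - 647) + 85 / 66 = -3522955 / 5478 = -643.11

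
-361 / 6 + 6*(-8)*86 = -25129 / 6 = -4188.17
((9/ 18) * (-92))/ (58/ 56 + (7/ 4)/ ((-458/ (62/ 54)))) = -15927408/ 357095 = -44.60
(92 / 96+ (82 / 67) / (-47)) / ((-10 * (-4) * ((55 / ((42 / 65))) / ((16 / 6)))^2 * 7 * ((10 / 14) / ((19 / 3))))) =262389316 / 9055392328125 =0.00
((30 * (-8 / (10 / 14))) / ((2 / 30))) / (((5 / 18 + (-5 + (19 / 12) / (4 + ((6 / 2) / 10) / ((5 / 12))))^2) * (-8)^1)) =36091008 / 1262371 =28.59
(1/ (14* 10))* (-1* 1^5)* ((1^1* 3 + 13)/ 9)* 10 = -8/ 63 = -0.13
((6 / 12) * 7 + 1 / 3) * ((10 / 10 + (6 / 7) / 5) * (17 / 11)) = 16031 / 2310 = 6.94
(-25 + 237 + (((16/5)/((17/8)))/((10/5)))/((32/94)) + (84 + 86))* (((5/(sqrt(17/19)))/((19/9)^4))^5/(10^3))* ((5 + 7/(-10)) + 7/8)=41094161491154702211046503* sqrt(323)/278298253575419033730061221152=0.00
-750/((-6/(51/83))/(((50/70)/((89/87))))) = 2773125/51709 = 53.63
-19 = -19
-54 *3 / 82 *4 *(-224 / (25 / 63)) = 4572288 / 1025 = 4460.77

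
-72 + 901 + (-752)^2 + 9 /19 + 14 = 10760602 /19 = 566347.47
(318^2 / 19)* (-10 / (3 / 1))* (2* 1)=-674160 / 19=-35482.11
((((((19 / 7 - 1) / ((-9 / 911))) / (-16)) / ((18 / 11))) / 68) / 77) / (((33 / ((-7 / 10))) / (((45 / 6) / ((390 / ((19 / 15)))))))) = -17309 / 26464838400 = -0.00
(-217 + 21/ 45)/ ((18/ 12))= -6496/ 45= -144.36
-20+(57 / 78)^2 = -13159 / 676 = -19.47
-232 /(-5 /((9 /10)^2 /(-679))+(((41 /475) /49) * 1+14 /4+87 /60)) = -1749535200 /31644791729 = -0.06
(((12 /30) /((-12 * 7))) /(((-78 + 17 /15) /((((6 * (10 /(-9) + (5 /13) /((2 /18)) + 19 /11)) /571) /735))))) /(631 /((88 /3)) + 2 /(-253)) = 965632 /5749554895816095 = 0.00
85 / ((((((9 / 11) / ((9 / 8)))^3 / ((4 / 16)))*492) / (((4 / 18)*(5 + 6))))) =1244485 / 4534272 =0.27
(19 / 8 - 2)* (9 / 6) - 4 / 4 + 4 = 57 / 16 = 3.56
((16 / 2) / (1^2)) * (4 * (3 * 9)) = 864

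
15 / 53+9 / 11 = 642 / 583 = 1.10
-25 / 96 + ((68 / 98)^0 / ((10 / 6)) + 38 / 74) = 15151 / 17760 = 0.85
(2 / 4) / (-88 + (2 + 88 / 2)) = -1 / 84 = -0.01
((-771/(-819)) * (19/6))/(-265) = -4883/434070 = -0.01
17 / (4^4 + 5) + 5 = 1322 / 261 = 5.07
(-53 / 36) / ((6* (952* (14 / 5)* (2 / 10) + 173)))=-1325 / 3813048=-0.00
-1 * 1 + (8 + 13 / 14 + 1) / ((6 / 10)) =653 / 42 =15.55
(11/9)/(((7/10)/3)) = 110/21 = 5.24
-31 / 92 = -0.34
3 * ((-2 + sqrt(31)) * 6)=-36 + 18 * sqrt(31)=64.22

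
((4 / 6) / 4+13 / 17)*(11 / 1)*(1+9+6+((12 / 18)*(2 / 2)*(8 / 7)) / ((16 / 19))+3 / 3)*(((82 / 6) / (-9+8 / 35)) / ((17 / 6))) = -100.87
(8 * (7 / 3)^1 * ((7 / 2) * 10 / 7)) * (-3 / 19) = -280 / 19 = -14.74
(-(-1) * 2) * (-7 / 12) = -7 / 6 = -1.17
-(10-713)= 703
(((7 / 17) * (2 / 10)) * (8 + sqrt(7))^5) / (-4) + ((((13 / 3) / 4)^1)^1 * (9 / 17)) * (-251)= -542921 / 340 - 175063 * sqrt(7) / 340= -2959.10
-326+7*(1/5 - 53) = -3478/5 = -695.60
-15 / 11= -1.36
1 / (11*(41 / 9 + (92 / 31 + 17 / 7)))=1953 / 213796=0.01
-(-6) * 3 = 18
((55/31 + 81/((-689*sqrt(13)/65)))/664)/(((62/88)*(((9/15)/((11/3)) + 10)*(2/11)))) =-0.00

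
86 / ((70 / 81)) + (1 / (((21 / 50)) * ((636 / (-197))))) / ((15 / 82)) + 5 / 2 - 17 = 8112031 / 100170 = 80.98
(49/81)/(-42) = -7/486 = -0.01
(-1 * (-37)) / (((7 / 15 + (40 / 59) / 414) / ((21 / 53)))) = 47447505 / 1515641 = 31.31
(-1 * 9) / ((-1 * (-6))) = -3 / 2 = -1.50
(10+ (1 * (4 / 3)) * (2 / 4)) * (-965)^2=29799200 / 3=9933066.67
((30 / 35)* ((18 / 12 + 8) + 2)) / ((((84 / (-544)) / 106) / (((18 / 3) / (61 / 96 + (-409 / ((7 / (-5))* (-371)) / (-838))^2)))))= -4614992060751571968 / 72227466863989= -63895.25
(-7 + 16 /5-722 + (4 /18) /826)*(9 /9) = -13488988 /18585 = -725.80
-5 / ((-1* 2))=5 / 2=2.50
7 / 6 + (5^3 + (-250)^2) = 375757 / 6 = 62626.17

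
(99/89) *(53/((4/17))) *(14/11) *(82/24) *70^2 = 950307225/178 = 5338804.63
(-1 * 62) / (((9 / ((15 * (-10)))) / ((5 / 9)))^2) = -3875000 / 729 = -5315.50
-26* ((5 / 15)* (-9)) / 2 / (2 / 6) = 117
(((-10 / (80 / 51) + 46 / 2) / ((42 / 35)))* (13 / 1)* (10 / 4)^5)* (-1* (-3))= 27015625 / 512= 52764.89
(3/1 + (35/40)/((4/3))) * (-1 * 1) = -117/32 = -3.66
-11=-11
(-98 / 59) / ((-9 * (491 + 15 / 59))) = 49 / 130428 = 0.00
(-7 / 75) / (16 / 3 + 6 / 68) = -34 / 1975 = -0.02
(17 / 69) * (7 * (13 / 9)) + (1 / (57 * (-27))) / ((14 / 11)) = 1234253 / 495558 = 2.49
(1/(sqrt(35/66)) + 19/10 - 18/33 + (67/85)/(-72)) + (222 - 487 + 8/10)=-17695493/67320 + sqrt(2310)/35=-261.48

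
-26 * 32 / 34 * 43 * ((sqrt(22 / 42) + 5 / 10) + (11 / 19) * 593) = -116853360 / 323 - 17888 * sqrt(231) / 357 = -362536.66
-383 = -383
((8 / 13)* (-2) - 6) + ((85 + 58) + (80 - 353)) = -1784 / 13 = -137.23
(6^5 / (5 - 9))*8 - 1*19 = -15571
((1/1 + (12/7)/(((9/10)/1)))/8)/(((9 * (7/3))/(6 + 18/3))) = 61/294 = 0.21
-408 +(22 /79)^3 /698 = -70204803964 /172070611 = -408.00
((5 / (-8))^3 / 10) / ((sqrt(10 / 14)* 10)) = -sqrt(35) / 2048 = -0.00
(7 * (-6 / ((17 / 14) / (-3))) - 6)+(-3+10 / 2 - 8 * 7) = 744 / 17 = 43.76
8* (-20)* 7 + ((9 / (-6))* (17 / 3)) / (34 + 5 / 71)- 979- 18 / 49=-497739365 / 237062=-2099.62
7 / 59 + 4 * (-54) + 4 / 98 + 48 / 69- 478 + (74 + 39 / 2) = -79744375 / 132986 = -599.64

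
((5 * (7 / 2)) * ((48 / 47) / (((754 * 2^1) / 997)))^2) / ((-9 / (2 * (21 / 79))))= -11689545840 / 24803073919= -0.47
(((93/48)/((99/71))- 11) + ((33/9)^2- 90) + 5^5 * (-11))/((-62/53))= 2893083811/98208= 29458.74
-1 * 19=-19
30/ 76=15/ 38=0.39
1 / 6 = 0.17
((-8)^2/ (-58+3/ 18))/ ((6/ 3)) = -192/ 347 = -0.55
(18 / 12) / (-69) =-1 / 46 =-0.02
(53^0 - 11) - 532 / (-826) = -9.36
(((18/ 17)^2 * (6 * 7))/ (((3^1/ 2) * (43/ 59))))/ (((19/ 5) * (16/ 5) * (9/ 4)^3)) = 660800/ 2125017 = 0.31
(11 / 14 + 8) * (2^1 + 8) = 615 / 7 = 87.86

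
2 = 2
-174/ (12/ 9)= -261/ 2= -130.50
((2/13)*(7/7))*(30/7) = 60/91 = 0.66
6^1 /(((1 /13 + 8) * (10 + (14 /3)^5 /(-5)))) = -3159 /1839859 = -0.00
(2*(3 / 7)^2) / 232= 9 / 5684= 0.00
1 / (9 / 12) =4 / 3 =1.33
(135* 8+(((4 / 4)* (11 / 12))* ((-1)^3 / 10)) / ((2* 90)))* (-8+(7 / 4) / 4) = -2822686669 / 345600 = -8167.50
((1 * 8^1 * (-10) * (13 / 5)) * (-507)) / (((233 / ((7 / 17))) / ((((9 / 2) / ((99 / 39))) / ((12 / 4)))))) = 110.12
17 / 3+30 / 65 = 239 / 39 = 6.13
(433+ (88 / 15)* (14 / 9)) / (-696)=-59687 / 93960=-0.64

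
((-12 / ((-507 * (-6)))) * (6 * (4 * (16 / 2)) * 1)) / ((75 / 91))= -896 / 975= -0.92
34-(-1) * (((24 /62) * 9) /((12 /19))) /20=21251 /620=34.28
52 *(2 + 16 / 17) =2600 / 17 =152.94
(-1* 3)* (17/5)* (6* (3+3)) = -1836/5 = -367.20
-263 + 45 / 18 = -521 / 2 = -260.50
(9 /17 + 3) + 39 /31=4.79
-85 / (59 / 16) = -1360 / 59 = -23.05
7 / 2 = 3.50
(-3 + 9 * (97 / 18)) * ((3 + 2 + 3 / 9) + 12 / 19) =15470 / 57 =271.40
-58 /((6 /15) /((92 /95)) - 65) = 2668 /2971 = 0.90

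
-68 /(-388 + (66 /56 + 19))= 0.18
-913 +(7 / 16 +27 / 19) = -276987 / 304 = -911.14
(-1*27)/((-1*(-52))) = -27/52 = -0.52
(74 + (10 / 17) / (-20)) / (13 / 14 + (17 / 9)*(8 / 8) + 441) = 158445 / 950657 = 0.17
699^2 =488601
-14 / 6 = -7 / 3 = -2.33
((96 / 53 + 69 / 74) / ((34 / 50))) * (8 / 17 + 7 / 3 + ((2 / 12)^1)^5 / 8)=15641772875 / 1382552064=11.31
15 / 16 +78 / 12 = 119 / 16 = 7.44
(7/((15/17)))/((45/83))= 9877/675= 14.63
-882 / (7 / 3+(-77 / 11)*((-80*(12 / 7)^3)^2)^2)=5232006561978 / 1095610423067855992799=0.00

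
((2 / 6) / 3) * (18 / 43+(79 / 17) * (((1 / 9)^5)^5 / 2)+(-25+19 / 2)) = -1.68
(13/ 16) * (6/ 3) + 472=3789/ 8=473.62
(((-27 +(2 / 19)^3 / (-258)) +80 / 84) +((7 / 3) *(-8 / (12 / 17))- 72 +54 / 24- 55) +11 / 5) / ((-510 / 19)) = 65049241841 / 9975079800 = 6.52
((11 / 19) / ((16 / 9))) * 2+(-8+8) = 99 / 152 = 0.65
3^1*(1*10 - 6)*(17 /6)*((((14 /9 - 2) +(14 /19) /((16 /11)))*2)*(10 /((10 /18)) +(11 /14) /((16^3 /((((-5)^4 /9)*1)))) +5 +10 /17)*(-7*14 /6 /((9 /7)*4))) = -862452260215 /2723217408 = -316.70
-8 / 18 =-4 / 9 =-0.44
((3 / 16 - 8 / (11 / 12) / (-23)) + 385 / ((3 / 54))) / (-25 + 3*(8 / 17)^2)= -8107876215 / 28469584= -284.79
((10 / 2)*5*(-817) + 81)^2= 413878336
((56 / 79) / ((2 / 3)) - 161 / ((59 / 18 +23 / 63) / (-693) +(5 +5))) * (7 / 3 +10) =-473823406 / 2553517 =-185.56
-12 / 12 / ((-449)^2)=-1 / 201601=-0.00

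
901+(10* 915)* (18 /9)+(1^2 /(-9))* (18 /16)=153607 /8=19200.88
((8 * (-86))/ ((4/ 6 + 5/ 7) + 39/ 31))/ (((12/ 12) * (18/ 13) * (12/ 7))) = -109.83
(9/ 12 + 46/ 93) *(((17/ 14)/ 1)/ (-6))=-7871/ 31248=-0.25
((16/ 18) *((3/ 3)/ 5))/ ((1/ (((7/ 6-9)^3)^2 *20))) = 10779215329/ 13122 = 821461.31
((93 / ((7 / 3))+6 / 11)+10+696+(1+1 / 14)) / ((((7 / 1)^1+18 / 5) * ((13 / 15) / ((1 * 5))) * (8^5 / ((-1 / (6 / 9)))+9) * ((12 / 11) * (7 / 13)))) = -43166625 / 1361014984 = -0.03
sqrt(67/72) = sqrt(134)/12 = 0.96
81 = 81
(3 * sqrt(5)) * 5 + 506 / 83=506 / 83 + 15 * sqrt(5)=39.64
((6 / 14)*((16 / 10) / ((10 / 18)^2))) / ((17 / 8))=15552 / 14875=1.05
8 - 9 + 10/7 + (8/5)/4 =29/35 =0.83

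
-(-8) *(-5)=-40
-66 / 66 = -1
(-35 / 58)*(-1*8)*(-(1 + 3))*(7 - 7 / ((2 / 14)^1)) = 23520 / 29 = 811.03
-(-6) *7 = 42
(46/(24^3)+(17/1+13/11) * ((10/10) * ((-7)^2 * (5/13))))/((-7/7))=-338691289/988416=-342.66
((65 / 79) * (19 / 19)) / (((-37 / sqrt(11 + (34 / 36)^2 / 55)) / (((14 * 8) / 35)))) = -104 * sqrt(10796995) / 1446885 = -0.24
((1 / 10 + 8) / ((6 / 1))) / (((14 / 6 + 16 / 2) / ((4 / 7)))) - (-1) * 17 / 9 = 19174 / 9765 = 1.96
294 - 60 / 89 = 26106 / 89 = 293.33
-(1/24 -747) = 17927/24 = 746.96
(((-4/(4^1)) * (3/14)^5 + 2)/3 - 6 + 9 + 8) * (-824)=-1938830491/201684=-9613.21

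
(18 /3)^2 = 36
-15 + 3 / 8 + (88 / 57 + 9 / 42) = -41071 / 3192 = -12.87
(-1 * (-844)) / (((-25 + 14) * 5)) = -844 / 55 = -15.35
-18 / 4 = -4.50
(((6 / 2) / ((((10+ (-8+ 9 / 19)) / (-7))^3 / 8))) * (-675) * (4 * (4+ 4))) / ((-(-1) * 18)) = 652610.17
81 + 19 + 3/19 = 1903/19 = 100.16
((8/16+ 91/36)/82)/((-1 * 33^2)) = -109/3214728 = -0.00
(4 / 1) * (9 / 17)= 36 / 17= 2.12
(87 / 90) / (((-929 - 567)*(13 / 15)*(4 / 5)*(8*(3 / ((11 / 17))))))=-145 / 5770752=-0.00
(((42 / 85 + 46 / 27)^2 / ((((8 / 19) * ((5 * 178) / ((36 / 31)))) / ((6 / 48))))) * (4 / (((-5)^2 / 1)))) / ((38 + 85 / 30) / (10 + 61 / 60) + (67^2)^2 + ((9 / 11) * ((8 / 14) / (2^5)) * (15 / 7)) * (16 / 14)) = 75348053727947 / 5071566731299913633653125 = 0.00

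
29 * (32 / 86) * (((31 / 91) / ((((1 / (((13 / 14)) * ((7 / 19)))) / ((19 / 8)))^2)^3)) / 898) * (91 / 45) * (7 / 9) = 0.00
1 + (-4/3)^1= -1/3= -0.33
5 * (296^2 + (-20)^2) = 440080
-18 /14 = -9 /7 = -1.29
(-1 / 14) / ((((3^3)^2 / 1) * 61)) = -1 / 622566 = -0.00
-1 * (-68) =68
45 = 45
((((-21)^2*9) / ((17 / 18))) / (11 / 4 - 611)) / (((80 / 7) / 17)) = -83349 / 8110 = -10.28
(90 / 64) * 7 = 9.84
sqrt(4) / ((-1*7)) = -2 / 7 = -0.29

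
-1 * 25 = -25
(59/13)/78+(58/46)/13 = 3619/23322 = 0.16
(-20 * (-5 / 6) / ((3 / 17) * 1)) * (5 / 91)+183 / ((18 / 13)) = 137.36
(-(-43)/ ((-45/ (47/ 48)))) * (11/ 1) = -22231/ 2160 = -10.29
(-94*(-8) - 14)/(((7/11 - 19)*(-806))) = 4059/81406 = 0.05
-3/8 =-0.38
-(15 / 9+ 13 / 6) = -23 / 6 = -3.83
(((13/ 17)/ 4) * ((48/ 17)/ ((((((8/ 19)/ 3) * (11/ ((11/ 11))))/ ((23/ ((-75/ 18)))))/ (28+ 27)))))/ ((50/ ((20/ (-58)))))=153387/ 209525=0.73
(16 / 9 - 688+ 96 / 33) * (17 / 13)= -1150016 / 1287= -893.56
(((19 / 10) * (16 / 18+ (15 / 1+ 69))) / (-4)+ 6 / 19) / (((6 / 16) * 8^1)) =-68411 / 5130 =-13.34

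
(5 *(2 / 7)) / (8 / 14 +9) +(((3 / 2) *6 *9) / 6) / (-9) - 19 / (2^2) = -1635 / 268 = -6.10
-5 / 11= -0.45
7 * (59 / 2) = 413 / 2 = 206.50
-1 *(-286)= 286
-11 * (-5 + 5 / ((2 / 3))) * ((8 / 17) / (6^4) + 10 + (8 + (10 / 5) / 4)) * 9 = -1401125 / 306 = -4578.84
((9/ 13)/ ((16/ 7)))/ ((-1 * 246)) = -21/ 17056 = -0.00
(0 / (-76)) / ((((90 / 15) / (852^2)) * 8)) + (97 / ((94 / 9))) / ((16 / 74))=32301 / 752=42.95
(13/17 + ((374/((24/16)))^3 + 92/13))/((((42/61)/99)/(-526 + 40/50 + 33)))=-152732486038734613/139230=-1096979717293.22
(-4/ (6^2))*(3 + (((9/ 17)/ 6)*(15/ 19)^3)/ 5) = -233881/ 699618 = -0.33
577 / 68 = 8.49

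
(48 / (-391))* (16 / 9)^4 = -1048576 / 855117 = -1.23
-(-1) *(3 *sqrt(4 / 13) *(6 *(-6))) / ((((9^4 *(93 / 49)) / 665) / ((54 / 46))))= -260680 *sqrt(13) / 250263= -3.76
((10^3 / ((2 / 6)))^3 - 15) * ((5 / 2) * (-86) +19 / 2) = -5548499996917.50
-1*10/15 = -2/3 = -0.67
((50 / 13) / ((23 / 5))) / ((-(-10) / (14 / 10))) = 35 / 299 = 0.12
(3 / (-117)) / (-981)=1 / 38259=0.00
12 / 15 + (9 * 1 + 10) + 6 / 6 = 104 / 5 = 20.80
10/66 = 5/33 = 0.15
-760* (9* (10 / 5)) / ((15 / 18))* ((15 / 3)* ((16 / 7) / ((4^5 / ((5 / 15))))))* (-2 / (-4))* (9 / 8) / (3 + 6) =-855 / 224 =-3.82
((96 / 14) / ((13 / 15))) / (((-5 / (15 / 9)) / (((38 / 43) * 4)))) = -36480 / 3913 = -9.32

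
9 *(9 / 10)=81 / 10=8.10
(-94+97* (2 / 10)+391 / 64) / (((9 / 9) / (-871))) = 19089707 / 320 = 59655.33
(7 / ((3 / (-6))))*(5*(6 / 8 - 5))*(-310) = -92225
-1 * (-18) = 18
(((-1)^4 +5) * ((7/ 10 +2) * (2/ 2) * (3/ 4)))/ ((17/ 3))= 729/ 340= 2.14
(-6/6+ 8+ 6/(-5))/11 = 29/55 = 0.53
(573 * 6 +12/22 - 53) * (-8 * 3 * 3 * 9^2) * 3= -651568536/11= -59233503.27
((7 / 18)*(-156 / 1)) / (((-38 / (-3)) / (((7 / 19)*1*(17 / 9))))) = -10829 / 3249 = -3.33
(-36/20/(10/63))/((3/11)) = -2079/50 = -41.58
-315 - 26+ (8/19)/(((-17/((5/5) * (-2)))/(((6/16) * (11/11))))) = -110137/323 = -340.98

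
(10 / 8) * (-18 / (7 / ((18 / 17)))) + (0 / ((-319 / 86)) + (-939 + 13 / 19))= -941.72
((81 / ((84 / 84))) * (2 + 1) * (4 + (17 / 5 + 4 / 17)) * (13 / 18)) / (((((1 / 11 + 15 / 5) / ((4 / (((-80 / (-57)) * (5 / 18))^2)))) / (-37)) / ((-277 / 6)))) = 2252887301253303 / 115600000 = 19488644.47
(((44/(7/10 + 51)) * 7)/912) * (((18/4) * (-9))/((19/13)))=-12285/67868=-0.18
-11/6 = -1.83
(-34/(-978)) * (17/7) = 289/3423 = 0.08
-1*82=-82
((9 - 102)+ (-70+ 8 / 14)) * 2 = -324.86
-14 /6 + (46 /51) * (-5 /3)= -587 /153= -3.84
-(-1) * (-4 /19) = -4 /19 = -0.21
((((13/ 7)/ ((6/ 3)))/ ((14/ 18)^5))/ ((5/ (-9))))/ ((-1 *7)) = 6908733/ 8235430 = 0.84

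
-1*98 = -98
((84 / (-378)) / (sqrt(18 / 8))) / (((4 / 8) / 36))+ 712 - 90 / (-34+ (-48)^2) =477581 / 681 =701.29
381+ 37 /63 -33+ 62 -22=24481 /63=388.59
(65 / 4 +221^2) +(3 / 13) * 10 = 2540697 / 52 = 48859.56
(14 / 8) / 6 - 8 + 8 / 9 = -6.82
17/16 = 1.06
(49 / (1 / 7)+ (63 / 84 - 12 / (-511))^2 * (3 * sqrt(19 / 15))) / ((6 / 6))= 2499561 * sqrt(285) / 20889680+ 343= 345.02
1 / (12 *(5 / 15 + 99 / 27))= 1 / 48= 0.02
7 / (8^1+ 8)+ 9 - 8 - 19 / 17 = 87 / 272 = 0.32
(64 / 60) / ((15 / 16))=256 / 225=1.14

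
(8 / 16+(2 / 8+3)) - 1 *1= 11 / 4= 2.75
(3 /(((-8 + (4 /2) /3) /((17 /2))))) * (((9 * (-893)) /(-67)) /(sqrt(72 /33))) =-282.39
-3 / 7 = -0.43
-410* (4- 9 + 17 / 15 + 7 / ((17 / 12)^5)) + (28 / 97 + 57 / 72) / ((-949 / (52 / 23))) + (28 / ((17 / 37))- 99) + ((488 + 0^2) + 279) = 837698012335671 / 462484341182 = 1811.30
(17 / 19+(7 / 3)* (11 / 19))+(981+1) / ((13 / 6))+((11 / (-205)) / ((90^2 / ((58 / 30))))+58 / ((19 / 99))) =4661405336207 / 6152152500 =757.69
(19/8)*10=95/4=23.75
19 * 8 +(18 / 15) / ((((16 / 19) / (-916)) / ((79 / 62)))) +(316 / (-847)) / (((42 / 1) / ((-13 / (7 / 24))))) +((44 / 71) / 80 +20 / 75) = -2069766919624 / 1370221545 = -1510.53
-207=-207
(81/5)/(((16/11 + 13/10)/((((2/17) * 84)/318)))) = 16632/91001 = 0.18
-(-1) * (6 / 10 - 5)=-22 / 5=-4.40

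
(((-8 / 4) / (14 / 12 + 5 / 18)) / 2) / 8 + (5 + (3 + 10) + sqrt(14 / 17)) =sqrt(238) / 17 + 1863 / 104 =18.82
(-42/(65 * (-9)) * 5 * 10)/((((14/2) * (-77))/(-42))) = 40/143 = 0.28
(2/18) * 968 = 968/9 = 107.56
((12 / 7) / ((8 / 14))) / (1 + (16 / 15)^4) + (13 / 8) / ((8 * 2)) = 20950093 / 14868608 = 1.41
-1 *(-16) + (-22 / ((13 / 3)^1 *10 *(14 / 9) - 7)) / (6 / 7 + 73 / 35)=381014 / 23999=15.88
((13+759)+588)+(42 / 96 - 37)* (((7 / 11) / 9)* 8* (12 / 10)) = 14687 / 11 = 1335.18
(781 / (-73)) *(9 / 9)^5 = -781 / 73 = -10.70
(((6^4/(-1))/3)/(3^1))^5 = -61917364224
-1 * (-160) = 160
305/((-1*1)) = -305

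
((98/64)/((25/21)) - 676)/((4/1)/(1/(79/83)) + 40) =-44800993/2908800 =-15.40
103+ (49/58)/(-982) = 5866419/56956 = 103.00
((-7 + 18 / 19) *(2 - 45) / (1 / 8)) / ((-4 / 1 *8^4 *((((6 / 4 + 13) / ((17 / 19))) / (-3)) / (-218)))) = -27489255 / 5360128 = -5.13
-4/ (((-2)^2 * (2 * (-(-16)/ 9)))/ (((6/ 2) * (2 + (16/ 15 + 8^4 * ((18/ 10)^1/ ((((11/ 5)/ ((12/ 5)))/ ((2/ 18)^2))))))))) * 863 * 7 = -91829241/ 176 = -521757.05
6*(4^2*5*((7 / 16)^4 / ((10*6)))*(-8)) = -2401 / 1024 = -2.34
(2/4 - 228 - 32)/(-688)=0.38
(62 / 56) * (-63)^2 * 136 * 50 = 29880900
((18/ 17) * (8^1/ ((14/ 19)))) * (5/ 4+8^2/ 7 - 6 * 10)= -475038/ 833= -570.27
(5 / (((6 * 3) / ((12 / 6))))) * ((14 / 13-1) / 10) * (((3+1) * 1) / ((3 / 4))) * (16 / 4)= 32 / 351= 0.09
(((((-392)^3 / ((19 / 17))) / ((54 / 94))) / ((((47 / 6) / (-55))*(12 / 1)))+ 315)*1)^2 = 793020869947370275225 / 263169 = 3013352142339600.31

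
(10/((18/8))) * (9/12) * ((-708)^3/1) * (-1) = 1182983040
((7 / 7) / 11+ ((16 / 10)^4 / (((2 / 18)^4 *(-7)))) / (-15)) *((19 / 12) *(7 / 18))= 1872627593 / 7425000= 252.21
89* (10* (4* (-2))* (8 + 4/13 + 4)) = -1139200/13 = -87630.77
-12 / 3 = -4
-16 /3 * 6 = -32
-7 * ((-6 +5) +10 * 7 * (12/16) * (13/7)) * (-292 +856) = -380982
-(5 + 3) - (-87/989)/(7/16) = -53992/6923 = -7.80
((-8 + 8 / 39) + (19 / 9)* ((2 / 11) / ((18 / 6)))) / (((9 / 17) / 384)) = -5561.08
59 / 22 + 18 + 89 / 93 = 44273 / 2046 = 21.64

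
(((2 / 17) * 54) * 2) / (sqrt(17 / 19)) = 216 * sqrt(323) / 289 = 13.43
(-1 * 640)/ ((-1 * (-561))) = -640/ 561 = -1.14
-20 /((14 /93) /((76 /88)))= -8835 /77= -114.74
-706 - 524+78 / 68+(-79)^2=5012.15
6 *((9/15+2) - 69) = -1992/5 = -398.40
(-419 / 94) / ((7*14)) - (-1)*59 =543089 / 9212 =58.95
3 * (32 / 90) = 16 / 15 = 1.07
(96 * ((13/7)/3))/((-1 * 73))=-416/511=-0.81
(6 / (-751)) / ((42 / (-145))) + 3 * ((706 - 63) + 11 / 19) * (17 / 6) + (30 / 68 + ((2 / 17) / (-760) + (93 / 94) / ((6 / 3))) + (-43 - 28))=4309858644313 / 798065170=5400.38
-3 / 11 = -0.27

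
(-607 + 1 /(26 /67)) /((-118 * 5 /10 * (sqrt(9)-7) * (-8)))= 15715 /49088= 0.32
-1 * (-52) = 52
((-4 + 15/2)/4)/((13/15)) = 105/104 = 1.01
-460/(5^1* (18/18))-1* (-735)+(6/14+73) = 5015/7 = 716.43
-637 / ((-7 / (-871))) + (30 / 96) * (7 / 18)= -79260.88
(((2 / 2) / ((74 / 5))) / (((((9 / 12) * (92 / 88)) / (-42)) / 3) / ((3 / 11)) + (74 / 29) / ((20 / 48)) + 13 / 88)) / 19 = 4019400 / 7063019207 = 0.00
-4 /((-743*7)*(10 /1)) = 2 /26005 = 0.00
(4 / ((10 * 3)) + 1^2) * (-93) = -105.40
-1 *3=-3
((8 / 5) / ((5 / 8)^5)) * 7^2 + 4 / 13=167048228 / 203125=822.39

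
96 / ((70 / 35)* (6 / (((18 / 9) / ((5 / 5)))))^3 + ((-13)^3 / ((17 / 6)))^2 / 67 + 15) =619616 / 58367057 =0.01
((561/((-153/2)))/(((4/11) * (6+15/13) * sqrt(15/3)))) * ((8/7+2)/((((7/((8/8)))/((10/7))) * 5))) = -34606 * sqrt(5)/478485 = -0.16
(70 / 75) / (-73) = -14 / 1095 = -0.01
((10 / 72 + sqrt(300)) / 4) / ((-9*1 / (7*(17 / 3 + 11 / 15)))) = -112*sqrt(3) / 9-14 / 81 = -21.73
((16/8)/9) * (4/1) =8/9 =0.89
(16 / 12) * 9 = 12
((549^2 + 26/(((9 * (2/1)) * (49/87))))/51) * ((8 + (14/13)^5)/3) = 155434028054432/8350750863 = 18613.18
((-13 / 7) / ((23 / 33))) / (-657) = 143 / 35259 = 0.00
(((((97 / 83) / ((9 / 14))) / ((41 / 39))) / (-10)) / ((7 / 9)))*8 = -30264 / 17015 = -1.78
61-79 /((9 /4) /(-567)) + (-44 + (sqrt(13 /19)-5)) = sqrt(247) /19 + 19920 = 19920.83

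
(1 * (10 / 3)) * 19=190 / 3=63.33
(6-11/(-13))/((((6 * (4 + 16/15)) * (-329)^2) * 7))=0.00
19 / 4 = 4.75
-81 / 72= -9 / 8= -1.12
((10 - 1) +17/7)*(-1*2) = -160/7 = -22.86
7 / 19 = 0.37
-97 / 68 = -1.43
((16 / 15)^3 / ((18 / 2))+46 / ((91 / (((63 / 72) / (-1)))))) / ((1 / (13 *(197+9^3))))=-224848079 / 60750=-3701.20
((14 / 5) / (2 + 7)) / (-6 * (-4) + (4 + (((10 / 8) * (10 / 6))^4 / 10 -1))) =64512 / 5989345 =0.01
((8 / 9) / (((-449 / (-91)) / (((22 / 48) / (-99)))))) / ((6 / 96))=-1456 / 109107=-0.01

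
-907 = -907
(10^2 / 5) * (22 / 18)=220 / 9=24.44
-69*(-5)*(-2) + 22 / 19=-13088 / 19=-688.84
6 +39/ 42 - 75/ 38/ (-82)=151651/ 21812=6.95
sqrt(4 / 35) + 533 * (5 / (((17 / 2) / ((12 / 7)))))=2 * sqrt(35) / 35 + 63960 / 119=537.82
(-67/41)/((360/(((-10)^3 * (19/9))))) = 31825/3321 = 9.58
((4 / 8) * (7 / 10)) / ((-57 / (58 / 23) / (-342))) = 609 / 115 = 5.30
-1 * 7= -7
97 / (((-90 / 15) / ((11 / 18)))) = -1067 / 108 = -9.88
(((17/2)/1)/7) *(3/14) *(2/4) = 51/392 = 0.13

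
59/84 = 0.70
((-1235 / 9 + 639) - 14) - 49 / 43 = 188329 / 387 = 486.64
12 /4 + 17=20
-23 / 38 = -0.61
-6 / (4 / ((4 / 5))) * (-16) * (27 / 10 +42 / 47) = 81072 / 1175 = 69.00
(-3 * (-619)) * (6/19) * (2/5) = 22284/95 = 234.57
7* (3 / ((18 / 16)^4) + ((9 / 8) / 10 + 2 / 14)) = 2606501 / 174960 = 14.90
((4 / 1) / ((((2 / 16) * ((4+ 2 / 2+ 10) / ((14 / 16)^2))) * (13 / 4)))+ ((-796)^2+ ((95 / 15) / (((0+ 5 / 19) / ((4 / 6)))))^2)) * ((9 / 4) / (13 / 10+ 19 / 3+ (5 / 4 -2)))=16686731122 / 80535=207198.50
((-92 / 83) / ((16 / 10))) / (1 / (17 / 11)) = -1.07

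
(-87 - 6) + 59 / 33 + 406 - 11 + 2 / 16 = 80233 / 264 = 303.91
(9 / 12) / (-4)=-3 / 16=-0.19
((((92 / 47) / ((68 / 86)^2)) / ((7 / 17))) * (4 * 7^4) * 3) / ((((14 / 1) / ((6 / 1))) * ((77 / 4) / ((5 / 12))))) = 17861340 / 8789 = 2032.24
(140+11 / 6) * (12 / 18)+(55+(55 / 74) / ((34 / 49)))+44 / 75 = 85601887 / 566100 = 151.21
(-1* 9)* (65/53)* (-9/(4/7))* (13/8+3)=1363635/1696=804.03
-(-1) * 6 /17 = 6 /17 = 0.35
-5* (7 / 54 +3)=-845 / 54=-15.65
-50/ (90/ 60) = -100/ 3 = -33.33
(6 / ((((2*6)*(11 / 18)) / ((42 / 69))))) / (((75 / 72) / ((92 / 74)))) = 6048 / 10175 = 0.59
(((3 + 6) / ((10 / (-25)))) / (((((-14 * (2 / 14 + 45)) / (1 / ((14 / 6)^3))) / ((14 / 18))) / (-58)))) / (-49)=3915 / 1517432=0.00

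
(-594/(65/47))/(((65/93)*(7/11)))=-28560114/29575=-965.68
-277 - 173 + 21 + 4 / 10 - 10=-2193 / 5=-438.60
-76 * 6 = -456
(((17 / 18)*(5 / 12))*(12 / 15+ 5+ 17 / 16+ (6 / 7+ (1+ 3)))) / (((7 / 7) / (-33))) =-1227281 / 8064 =-152.19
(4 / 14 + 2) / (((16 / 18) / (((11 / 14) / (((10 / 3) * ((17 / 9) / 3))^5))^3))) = 507803684978814901897733015314779 / 27490710986700270875972000000000000000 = 0.00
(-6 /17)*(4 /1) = -24 /17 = -1.41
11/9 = 1.22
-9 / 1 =-9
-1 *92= -92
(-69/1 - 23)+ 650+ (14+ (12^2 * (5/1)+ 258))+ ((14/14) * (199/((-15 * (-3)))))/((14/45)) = 21899/14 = 1564.21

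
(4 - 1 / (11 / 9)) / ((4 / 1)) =35 / 44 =0.80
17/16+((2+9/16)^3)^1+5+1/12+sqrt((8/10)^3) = 8 * sqrt(5)/25+282283/12288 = 23.69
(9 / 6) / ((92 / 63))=189 / 184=1.03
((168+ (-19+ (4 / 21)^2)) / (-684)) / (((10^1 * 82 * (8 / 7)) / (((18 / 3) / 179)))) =-13145 / 1686678336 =-0.00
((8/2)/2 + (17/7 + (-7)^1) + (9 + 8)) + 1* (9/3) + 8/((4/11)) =276/7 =39.43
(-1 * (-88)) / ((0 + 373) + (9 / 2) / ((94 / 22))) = 8272 / 35161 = 0.24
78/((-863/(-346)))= 26988/863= 31.27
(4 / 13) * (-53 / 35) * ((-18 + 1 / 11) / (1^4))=8.34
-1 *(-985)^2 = -970225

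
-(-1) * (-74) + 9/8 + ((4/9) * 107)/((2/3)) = -37/24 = -1.54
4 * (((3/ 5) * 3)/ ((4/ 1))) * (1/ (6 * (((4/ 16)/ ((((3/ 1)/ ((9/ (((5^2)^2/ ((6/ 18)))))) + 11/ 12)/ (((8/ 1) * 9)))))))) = 7511/ 720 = 10.43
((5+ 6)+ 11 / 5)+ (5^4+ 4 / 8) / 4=6783 / 40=169.58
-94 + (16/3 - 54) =-428/3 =-142.67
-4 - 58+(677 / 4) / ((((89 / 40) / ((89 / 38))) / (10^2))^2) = 676977618 / 361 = 1875284.26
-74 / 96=-37 / 48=-0.77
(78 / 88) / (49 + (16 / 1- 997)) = -0.00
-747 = -747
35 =35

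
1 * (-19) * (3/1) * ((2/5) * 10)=-228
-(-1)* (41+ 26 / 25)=1051 / 25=42.04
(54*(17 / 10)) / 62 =1.48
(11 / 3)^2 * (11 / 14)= 1331 / 126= 10.56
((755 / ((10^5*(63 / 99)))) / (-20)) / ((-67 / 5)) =1661 / 37520000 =0.00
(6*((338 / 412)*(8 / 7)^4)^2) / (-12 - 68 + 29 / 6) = -4312566595584 / 27582606987859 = -0.16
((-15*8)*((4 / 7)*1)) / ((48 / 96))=-960 / 7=-137.14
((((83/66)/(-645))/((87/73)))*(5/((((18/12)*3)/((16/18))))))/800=-6059/2999907900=-0.00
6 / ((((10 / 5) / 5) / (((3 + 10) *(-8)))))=-1560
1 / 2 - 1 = -1 / 2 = -0.50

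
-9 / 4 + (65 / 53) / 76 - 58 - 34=-189787 / 2014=-94.23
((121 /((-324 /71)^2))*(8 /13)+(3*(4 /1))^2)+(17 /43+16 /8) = 1100067193 /7335198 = 149.97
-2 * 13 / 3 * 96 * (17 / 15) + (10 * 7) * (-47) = -4232.93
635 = 635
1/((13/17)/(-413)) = -7021/13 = -540.08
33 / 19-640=-12127 / 19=-638.26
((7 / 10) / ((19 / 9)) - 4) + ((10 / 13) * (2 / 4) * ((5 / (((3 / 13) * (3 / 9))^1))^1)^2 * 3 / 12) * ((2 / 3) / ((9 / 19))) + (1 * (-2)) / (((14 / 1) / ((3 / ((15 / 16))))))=10191863 / 17955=567.63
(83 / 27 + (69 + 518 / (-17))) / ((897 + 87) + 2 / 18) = 19096 / 451707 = 0.04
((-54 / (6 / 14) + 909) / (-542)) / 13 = -783 / 7046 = -0.11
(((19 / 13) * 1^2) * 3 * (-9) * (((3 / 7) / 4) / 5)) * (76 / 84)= -9747 / 12740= -0.77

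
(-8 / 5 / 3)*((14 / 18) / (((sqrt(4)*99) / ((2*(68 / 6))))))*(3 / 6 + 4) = -952 / 4455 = -0.21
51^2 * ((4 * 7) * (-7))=-509796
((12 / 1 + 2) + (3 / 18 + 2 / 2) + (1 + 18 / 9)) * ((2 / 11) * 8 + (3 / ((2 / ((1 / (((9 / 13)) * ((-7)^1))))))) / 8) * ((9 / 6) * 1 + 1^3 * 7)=9696749 / 44352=218.63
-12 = -12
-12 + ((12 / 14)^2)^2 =-27516 / 2401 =-11.46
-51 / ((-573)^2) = -0.00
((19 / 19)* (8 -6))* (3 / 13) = 6 / 13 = 0.46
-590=-590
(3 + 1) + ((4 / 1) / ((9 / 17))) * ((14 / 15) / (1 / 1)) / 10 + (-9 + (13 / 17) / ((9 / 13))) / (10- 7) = 2.07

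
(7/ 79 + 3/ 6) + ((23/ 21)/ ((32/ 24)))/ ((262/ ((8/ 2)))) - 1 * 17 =-1187982/ 72443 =-16.40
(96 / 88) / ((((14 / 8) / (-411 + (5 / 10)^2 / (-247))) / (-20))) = 97456560 / 19019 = 5124.17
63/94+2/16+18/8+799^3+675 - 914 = 510082163.05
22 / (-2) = -11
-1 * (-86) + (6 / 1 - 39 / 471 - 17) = 11762 / 157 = 74.92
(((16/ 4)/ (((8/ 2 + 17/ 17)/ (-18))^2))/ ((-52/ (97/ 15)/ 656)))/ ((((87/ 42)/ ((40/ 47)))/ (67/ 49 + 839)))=-1460183.05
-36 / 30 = -6 / 5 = -1.20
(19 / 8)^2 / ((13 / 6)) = 1083 / 416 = 2.60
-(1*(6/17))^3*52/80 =-702/24565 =-0.03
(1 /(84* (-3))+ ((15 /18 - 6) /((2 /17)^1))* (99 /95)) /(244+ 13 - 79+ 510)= -68483 /1029420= -0.07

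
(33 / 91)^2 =1089 / 8281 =0.13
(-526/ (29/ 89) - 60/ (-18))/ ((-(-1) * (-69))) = 140152/ 6003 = 23.35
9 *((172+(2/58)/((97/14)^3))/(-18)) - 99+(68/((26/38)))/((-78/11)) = -2670599628421/13419031119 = -199.02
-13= -13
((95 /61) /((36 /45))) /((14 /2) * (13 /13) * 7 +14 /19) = 1805 /46116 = 0.04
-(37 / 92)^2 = -1369 / 8464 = -0.16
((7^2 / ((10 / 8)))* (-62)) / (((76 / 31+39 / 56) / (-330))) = 1392327552 / 5465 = 254771.74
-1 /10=-0.10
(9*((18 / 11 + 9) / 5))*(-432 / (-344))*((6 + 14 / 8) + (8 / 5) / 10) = 22488921 / 118250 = 190.18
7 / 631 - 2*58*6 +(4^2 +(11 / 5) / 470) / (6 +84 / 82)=-32917393891 / 47451200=-693.71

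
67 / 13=5.15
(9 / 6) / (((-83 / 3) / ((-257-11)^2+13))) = -646533 / 166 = -3894.78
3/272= 0.01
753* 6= 4518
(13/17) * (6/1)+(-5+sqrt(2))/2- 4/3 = sqrt(2)/2+77/102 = 1.46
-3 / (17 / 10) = -30 / 17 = -1.76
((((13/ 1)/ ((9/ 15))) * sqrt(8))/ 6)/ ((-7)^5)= -65 * sqrt(2)/ 151263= -0.00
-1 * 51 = -51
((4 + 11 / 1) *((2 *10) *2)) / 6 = 100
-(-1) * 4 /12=1 /3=0.33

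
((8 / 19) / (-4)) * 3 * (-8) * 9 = 432 / 19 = 22.74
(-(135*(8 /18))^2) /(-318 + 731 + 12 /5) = -18000 /2077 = -8.67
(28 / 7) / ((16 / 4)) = 1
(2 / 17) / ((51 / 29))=58 / 867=0.07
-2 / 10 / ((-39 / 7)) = 7 / 195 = 0.04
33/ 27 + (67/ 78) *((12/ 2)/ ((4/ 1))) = 1175/ 468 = 2.51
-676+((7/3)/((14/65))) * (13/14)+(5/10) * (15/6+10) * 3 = -13591/21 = -647.19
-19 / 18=-1.06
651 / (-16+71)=651 / 55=11.84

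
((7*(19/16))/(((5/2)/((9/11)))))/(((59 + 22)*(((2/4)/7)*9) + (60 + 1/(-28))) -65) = 2793/48290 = 0.06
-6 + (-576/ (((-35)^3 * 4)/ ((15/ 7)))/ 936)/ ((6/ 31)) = -4681919/ 780325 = -6.00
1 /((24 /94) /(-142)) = -3337 /6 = -556.17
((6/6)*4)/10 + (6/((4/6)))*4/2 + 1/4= 373/20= 18.65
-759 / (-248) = 759 / 248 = 3.06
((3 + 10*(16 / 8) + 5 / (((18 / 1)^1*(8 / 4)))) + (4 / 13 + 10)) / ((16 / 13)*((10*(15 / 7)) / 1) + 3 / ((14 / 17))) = 109571 / 98334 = 1.11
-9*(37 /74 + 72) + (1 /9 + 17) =-11437 /18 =-635.39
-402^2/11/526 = -80802/2893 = -27.93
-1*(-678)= 678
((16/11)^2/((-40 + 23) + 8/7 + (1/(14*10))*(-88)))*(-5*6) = 268800/69817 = 3.85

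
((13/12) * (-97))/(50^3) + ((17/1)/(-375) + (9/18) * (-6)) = -1523087/500000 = -3.05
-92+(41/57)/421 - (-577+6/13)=151157636/311961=484.54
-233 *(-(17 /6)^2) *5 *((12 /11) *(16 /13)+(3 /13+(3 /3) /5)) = 21345829 /1287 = 16585.73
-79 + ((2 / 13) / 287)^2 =-1099708515 / 13920361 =-79.00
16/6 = 8/3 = 2.67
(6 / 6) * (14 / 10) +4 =27 / 5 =5.40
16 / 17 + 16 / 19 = 576 / 323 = 1.78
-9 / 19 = -0.47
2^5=32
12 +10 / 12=77 / 6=12.83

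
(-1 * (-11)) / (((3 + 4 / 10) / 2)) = 110 / 17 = 6.47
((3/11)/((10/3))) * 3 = 27/110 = 0.25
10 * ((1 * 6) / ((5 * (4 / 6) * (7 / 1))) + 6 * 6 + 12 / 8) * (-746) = -1971678 / 7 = -281668.29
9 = 9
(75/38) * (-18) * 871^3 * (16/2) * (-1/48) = 148674669975/38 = 3912491315.13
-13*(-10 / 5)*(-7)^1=-182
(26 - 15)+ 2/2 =12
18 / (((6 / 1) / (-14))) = -42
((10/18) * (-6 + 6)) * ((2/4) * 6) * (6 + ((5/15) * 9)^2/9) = 0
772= 772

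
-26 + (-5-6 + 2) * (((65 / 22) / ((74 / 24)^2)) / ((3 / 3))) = -433654 / 15059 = -28.80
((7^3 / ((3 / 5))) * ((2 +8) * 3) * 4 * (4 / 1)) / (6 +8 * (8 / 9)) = 1234800 / 59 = 20928.81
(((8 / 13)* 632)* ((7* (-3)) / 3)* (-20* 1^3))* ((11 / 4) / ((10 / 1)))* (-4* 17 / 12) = -3309152 / 39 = -84850.05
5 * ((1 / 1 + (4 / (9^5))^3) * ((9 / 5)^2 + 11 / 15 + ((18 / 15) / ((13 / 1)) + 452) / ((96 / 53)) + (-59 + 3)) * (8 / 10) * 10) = 16270831793813749043 / 2058911320946490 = 7902.64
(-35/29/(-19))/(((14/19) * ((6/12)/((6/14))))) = 15/203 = 0.07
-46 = -46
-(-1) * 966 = 966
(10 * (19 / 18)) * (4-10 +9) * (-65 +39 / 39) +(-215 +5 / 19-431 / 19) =-129053 / 57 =-2264.09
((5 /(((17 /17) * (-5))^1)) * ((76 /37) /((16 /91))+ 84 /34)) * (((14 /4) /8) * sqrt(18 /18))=-249263 /40256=-6.19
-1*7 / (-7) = 1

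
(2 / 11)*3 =6 / 11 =0.55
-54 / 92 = -27 / 46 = -0.59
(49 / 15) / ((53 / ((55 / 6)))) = 539 / 954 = 0.56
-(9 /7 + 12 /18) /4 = -41 /84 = -0.49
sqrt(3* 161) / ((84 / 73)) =73* sqrt(483) / 84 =19.10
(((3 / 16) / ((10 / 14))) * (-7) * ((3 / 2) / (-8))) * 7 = 3087 / 1280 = 2.41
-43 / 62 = -0.69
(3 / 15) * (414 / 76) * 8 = 828 / 95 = 8.72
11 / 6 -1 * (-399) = 2405 / 6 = 400.83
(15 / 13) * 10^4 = 150000 / 13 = 11538.46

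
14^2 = 196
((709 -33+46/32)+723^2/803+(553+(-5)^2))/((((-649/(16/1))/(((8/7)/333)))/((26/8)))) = -90975950/173541951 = -0.52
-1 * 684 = -684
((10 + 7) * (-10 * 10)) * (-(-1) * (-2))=3400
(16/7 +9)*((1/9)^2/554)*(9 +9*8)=0.02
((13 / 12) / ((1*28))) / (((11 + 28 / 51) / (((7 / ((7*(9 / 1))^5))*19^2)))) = 4199 / 492248525328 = 0.00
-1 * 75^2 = -5625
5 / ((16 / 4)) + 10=45 / 4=11.25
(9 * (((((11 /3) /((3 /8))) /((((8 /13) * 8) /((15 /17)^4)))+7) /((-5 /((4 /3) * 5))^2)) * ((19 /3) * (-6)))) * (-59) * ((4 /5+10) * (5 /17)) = 1327280832936 /1419857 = 934798.95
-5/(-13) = 5/13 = 0.38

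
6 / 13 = 0.46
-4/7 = -0.57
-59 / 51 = -1.16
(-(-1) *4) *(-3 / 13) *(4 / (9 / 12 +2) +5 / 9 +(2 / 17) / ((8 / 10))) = -14522 / 7293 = -1.99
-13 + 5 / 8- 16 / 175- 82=-132253 / 1400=-94.47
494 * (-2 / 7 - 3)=-11362 / 7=-1623.14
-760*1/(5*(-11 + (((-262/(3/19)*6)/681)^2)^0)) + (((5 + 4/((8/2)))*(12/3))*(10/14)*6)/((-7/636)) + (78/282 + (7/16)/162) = -278466221699/29846880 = -9329.83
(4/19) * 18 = 3.79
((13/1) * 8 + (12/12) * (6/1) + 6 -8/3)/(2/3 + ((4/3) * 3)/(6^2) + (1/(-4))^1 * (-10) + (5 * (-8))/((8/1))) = -2040/31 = -65.81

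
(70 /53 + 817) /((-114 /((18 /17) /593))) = -130113 /10151567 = -0.01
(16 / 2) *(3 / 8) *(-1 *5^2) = -75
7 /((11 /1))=7 /11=0.64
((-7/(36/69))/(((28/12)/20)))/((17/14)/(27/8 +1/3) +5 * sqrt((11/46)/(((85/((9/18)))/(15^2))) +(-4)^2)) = 22858767120/247551511351-5802528550 * sqrt(59041)/247551511351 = -5.60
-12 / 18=-2 / 3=-0.67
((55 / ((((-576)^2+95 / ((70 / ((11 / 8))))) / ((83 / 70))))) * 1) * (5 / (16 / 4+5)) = 0.00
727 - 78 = 649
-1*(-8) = 8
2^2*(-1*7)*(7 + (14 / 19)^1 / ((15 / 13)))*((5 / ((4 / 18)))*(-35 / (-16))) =-1600095 / 152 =-10526.94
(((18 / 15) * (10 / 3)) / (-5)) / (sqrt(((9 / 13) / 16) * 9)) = -16 * sqrt(13) / 45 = -1.28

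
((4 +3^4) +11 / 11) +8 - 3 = 91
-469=-469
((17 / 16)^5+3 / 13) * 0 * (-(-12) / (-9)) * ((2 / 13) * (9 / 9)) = 0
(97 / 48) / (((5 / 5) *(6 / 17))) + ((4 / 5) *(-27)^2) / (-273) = 470359 / 131040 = 3.59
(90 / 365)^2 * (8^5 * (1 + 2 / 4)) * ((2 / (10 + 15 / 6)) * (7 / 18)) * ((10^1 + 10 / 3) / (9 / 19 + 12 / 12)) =44826624 / 26645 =1682.37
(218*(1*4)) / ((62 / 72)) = 31392 / 31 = 1012.65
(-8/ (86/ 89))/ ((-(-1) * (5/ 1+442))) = -356/ 19221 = -0.02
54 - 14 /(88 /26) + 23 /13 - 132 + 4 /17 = -389601 /4862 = -80.13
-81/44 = -1.84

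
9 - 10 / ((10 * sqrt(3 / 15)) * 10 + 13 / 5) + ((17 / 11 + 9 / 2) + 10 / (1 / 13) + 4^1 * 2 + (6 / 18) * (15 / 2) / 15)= 251966986 / 1644423 - 5000 * sqrt(5) / 49831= 153.00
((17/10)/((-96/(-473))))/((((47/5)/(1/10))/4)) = 8041/22560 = 0.36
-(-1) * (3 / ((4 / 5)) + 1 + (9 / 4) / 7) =71 / 14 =5.07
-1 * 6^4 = -1296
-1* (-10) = 10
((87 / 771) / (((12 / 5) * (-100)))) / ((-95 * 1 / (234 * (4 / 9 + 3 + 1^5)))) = 377 / 73245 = 0.01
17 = 17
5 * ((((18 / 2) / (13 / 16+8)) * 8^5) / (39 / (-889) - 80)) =-6991380480 / 3344473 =-2090.43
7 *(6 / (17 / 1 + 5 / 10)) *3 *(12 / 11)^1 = 432 / 55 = 7.85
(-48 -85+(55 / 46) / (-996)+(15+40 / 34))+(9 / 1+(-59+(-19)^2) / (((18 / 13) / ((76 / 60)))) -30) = 4852544293 / 35049240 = 138.45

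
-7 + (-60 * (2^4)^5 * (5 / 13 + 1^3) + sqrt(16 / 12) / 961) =-1132462171 / 13 + 2 * sqrt(3) / 2883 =-87112474.69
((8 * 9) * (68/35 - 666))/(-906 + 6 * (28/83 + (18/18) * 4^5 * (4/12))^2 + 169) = -34584653808/506121699055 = -0.07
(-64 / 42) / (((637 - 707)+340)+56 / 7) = -16 / 2919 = -0.01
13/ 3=4.33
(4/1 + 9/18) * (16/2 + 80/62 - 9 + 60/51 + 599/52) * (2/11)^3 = 3202821/9118681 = 0.35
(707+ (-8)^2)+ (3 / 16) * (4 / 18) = 18505 / 24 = 771.04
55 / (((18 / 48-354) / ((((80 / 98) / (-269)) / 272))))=1100 / 633913833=0.00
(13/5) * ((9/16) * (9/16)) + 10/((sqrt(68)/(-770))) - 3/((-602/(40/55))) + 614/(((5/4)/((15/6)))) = 5207864083/4238080 - 3850 * sqrt(17)/17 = 295.06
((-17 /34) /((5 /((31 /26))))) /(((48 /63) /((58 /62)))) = -609 /4160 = -0.15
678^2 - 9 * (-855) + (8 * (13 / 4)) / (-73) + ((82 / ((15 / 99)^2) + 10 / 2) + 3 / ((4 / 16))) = 859515804 / 1825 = 470967.56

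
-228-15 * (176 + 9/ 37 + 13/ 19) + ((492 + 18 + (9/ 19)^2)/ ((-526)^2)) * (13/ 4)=-2881.91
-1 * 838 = -838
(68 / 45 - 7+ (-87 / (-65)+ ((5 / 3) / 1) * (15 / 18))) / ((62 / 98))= -17591 / 4030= -4.37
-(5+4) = -9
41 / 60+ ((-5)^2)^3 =937541 / 60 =15625.68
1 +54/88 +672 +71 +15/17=557631/748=745.50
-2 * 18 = -36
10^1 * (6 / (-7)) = -60 / 7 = -8.57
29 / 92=0.32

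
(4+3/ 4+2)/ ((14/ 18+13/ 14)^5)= 214366293288/ 459401384375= 0.47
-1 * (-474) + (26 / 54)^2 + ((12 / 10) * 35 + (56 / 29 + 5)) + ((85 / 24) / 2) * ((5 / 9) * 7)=179292401 / 338256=530.05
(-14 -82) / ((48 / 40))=-80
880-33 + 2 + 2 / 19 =16133 / 19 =849.11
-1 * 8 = -8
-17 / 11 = -1.55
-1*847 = -847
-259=-259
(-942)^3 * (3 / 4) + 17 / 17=-626922665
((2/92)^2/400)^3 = 1/606355001344000000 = 0.00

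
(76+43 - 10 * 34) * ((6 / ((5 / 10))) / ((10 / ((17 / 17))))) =-265.20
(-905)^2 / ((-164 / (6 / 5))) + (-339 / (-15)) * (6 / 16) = -5984.39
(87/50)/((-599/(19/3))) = -551/29950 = -0.02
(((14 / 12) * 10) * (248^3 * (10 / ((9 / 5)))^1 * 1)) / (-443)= -26692736000 / 11961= -2231647.52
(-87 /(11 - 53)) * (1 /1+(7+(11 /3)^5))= 675265 /486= 1389.43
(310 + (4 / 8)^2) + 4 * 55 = 2121 / 4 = 530.25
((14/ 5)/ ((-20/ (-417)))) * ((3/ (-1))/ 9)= -973/ 50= -19.46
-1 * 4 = -4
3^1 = 3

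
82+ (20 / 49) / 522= 1048708 / 12789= 82.00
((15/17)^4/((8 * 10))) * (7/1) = 70875/1336336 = 0.05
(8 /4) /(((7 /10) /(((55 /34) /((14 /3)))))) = 825 /833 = 0.99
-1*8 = -8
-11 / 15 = -0.73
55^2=3025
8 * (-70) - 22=-582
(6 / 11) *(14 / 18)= 14 / 33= 0.42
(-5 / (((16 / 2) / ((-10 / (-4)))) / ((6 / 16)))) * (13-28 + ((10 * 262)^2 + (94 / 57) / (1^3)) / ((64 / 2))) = -4890544175 / 38912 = -125682.16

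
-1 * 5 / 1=-5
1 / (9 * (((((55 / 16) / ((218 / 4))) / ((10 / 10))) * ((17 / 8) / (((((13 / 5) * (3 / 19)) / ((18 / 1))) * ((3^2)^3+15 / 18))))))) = 99280688 / 7194825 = 13.80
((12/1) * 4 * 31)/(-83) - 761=-64651/83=-778.93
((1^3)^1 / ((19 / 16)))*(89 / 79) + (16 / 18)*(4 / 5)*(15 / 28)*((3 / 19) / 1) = 10600 / 10507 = 1.01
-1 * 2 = -2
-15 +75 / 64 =-885 / 64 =-13.83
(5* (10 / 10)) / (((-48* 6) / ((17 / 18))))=-85 / 5184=-0.02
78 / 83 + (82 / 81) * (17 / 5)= 4.38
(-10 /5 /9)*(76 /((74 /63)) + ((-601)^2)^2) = -28992480547.93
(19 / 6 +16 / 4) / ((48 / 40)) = 215 / 36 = 5.97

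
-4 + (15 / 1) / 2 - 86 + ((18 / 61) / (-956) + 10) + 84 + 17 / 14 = 2594999 / 204106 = 12.71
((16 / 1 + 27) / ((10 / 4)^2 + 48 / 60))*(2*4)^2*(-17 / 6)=-467840 / 423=-1106.00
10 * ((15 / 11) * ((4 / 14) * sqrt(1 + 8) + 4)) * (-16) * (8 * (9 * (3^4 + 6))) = -511142400 / 77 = -6638212.99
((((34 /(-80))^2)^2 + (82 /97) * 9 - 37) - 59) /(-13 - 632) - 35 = -5583882661537 /160166400000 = -34.86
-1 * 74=-74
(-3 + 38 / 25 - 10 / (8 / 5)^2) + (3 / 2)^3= -1609 / 800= -2.01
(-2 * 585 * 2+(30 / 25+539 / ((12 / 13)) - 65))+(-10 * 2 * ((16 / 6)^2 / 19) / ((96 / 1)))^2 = -9578705539 / 5263380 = -1819.88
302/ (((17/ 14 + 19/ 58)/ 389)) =23848034/ 313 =76191.80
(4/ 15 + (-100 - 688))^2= 139617856/ 225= 620523.80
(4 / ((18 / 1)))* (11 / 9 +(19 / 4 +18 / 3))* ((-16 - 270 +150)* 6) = -58616 / 27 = -2170.96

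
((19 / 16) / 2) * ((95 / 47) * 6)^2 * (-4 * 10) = -7716375 / 2209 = -3493.15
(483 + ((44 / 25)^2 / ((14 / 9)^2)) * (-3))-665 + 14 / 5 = -5605612 / 30625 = -183.04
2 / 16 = 1 / 8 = 0.12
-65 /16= -4.06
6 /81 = 2 /27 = 0.07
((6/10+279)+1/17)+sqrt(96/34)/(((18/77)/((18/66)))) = 14 * sqrt(51)/51+23771/85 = 281.62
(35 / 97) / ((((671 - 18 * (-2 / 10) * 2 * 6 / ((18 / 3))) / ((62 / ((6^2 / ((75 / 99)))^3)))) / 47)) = 3983984375 / 275752113845472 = 0.00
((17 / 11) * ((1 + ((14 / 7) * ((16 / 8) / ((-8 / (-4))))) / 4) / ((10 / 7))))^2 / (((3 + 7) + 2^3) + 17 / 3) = 382347 / 3436400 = 0.11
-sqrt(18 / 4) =-2.12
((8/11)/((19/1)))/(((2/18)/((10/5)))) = 144/209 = 0.69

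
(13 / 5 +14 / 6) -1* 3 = 29 / 15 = 1.93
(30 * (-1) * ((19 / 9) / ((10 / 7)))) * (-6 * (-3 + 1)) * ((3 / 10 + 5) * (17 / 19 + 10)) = -153594 / 5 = -30718.80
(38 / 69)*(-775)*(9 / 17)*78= -6891300 / 391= -17624.81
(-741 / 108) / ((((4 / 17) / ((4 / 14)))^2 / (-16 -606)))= 22200113 / 3528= 6292.55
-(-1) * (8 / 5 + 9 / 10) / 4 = 5 / 8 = 0.62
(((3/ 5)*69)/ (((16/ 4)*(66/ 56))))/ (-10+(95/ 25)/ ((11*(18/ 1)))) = -8694/ 9881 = -0.88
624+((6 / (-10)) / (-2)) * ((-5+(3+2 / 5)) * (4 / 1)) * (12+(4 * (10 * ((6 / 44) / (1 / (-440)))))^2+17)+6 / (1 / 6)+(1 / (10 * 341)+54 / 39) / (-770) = -377475210862081 / 34134100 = -11058595.68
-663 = -663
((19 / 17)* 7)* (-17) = -133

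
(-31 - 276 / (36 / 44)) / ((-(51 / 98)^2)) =624260 / 459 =1360.04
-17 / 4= -4.25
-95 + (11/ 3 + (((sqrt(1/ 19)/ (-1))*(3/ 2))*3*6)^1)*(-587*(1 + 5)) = -13009 + 95094*sqrt(19)/ 19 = 8807.06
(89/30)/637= 89/19110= 0.00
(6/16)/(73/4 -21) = -3/22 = -0.14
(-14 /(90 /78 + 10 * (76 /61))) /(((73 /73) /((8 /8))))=-11102 /10795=-1.03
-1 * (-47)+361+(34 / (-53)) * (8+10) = 21012 / 53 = 396.45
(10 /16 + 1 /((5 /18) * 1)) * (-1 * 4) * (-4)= 338 /5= 67.60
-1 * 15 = -15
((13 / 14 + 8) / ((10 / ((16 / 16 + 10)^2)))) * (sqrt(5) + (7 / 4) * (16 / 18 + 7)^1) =3025 * sqrt(5) / 28 + 214775 / 144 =1733.07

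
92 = 92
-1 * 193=-193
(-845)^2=714025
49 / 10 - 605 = -6001 / 10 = -600.10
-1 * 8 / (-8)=1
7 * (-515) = -3605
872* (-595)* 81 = -42026040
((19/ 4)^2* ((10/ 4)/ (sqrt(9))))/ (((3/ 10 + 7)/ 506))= 2283325/ 1752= 1303.27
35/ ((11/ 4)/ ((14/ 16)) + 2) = 245/ 36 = 6.81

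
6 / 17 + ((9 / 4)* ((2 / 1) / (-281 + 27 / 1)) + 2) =20167 / 8636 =2.34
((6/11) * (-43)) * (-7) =164.18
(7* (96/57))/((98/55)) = 6.62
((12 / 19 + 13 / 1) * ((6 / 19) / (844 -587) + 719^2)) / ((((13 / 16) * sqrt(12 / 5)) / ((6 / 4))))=2615196109484 * sqrt(15) / 1206101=8397813.27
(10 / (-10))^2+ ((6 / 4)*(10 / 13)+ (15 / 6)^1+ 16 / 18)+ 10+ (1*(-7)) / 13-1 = 3277 / 234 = 14.00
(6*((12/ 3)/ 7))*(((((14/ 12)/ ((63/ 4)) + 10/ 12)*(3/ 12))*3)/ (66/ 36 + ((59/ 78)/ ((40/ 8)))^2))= 50700/ 40333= 1.26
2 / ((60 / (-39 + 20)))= -19 / 30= -0.63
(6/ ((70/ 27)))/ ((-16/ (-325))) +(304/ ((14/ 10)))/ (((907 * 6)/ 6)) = 4799675/ 101584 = 47.25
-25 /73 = -0.34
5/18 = 0.28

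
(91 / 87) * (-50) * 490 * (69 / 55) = -10255700 / 319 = -32149.53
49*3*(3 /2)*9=3969 /2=1984.50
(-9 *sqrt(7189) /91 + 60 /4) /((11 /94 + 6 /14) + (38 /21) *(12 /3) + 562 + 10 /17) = 71910 /2734363-43146 *sqrt(7189) /248827033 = 0.01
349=349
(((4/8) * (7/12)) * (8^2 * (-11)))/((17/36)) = -7392/17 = -434.82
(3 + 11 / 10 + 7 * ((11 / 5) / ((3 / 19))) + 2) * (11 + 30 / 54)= 161668 / 135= 1197.54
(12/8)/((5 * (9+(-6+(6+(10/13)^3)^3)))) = 31813498119/28842267346870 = 0.00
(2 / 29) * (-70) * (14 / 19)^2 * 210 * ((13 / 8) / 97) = -9363900 / 1015493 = -9.22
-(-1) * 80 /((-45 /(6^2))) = -64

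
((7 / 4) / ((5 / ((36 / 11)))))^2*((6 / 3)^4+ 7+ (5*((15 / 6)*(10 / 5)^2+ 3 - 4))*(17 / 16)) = 408807 / 4400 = 92.91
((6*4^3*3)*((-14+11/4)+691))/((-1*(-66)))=130512/11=11864.73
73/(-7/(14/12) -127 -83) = -73/216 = -0.34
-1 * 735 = -735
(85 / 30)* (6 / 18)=17 / 18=0.94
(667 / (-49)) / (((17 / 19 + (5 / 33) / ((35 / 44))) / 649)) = -24674331 / 3031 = -8140.66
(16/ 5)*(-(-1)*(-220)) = -704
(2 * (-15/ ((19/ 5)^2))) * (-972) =729000/ 361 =2019.39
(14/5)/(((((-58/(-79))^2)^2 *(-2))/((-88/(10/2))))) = 2999156237/35364050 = 84.81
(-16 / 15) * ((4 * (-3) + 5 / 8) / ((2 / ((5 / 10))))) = 91 / 30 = 3.03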